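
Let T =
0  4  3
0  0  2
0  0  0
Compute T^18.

T is strictly triangular, hence nilpotent: T^3 = 0, so T^18 = 0.

[[0, 0, 0], [0, 0, 0], [0, 0, 0]]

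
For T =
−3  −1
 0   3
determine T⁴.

T² = [[9, 0], [0, 9]]
T³ = [[−27, −9], [0, 27]]
T⁴ = [[81, 0], [0, 81]]

[[81, 0], [0, 81]]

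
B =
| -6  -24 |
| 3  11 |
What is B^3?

[[-144, -456], [57, 179]]

tr B = 5 and det B = 6, so the characteristic polynomial is λ² − (5)λ + (6) with roots 2 and 3.
Eigenvectors give P = [[3, -8], [-1, 3]] with P⁻¹ = [[3, 8], [1, 3]], and B = P·diag(2, 3)·P⁻¹.
Then B^3 = P·diag(8, 27)·P⁻¹ = [[24, -216], [-8, 81]] · [[3, 8], [1, 3]] = [[-144, -456], [57, 179]].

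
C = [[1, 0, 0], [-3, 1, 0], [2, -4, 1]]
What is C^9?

[[1, 0, 0], [-27, 1, 0], [450, -36, 1]]

C = I + N where N = [[0, 0, 0], [-3, 0, 0], [2, -4, 0]] is strictly lower-triangular, so N^3 = 0.
(I + N)^9 = I + 9·N + 36·N^2 = [[1, 0, 0], [-27, 1, 0], [450, -36, 1]].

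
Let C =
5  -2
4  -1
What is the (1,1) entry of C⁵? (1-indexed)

485

tr C = 4 and det C = 3, so the characteristic polynomial is λ² − (4)λ + (3) with roots 1 and 3.
Eigenvectors give P = [[-1, -1], [-2, -1]] with P⁻¹ = [[1, -1], [-2, 1]], and C = P·diag(1, 3)·P⁻¹.
Then C⁵ = P·diag(1, 243)·P⁻¹ = [[-1, -243], [-2, -243]] · [[1, -1], [-2, 1]] = [[485, -242], [484, -241]].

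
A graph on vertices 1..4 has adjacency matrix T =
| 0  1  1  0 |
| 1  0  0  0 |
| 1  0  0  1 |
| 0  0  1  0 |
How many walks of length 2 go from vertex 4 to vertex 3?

0

The number of length-2 walks from vertex 4 to vertex 3 is entry (4,3) of T^2, where T is the adjacency matrix.
T^2 = [[2, 0, 0, 1], [0, 1, 1, 0], [0, 1, 2, 0], [1, 0, 0, 1]]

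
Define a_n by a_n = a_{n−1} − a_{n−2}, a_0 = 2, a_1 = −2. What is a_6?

2

With companion matrix A = [[1, −1], [1, 0]], [a_n, a_{n−1}]ᵀ = A·[a_{n−1}, a_{n−2}]ᵀ, so [a_6, a_5]ᵀ = A⁵·[a_1, a_0]ᵀ.
A⁵ = [[0, 1], [−1, 1]], giving [a_6, a_5]ᵀ = [[2], [4]].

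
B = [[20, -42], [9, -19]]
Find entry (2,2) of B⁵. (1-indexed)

tr B = 1 and det B = -2, so the characteristic polynomial is λ² − (1)λ + (-2) with roots 2 and -1.
Eigenvectors give P = [[7, -2], [3, -1]] with P⁻¹ = [[1, -2], [3, -7]], and B = P·diag(2, -1)·P⁻¹.
Then B⁵ = P·diag(32, -1)·P⁻¹ = [[224, 2], [96, 1]] · [[1, -2], [3, -7]] = [[230, -462], [99, -199]].

-199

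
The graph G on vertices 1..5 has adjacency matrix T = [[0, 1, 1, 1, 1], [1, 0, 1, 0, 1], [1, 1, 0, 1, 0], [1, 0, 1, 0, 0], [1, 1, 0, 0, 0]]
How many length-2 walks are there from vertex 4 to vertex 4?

2

The number of length-2 walks from vertex 4 to vertex 4 is entry (4,4) of T², where T is the adjacency matrix.
T² = [[4, 2, 2, 1, 1], [2, 3, 1, 2, 1], [2, 1, 3, 1, 2], [1, 2, 1, 2, 1], [1, 1, 2, 1, 2]]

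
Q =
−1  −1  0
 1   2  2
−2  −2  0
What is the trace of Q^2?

−5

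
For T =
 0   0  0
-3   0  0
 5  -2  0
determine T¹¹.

T is strictly triangular, hence nilpotent: T³ = 0, so T¹¹ = 0.

[[0, 0, 0], [0, 0, 0], [0, 0, 0]]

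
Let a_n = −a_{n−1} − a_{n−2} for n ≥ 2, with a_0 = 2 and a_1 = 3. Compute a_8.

−5

With companion matrix M = [[−1, −1], [1, 0]], [a_n, a_{n−1}]ᵀ = M·[a_{n−1}, a_{n−2}]ᵀ, so [a_8, a_7]ᵀ = M⁷·[a_1, a_0]ᵀ.
M⁷ = [[−1, −1], [1, 0]], giving [a_8, a_7]ᵀ = [[−5], [3]].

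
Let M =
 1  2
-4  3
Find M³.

[[-39, 10], [-20, -29]]

M² = [[-7, 8], [-16, 1]]
M³ = [[-39, 10], [-20, -29]]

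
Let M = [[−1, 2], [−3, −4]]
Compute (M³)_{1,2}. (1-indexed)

30

M² = [[−5, −10], [15, 10]]
M³ = [[35, 30], [−45, −10]]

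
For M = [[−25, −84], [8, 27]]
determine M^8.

[[−39359, −137760], [13120, 45921]]

tr M = 2 and det M = −3, so the characteristic polynomial is λ² − (2)λ + (−3) with roots 3 and −1.
Eigenvectors give P = [[−3, 7], [1, −2]] with P⁻¹ = [[2, 7], [1, 3]], and M = P·diag(3, −1)·P⁻¹.
Then M^8 = P·diag(6561, 1)·P⁻¹ = [[−19683, 7], [6561, −2]] · [[2, 7], [1, 3]] = [[−39359, −137760], [13120, 45921]].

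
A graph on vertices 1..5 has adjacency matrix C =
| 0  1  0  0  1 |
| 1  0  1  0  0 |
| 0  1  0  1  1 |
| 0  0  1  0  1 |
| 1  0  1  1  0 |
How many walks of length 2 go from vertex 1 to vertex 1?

2

The number of length-2 walks from vertex 1 to vertex 1 is entry (1,1) of C², where C is the adjacency matrix.
C² = [[2, 0, 2, 1, 0], [0, 2, 0, 1, 2], [2, 0, 3, 1, 1], [1, 1, 1, 2, 1], [0, 2, 1, 1, 3]]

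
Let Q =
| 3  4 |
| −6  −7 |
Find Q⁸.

tr Q = −4 and det Q = 3, so the characteristic polynomial is λ² − (−4)λ + (3) with roots −3 and −1.
Eigenvectors give P = [[2, 1], [−3, −1]] with P⁻¹ = [[−1, −1], [3, 2]], and Q = P·diag(−3, −1)·P⁻¹.
Then Q⁸ = P·diag(6561, 1)·P⁻¹ = [[13122, 1], [−19683, −1]] · [[−1, −1], [3, 2]] = [[−13119, −13120], [19680, 19681]].

[[−13119, −13120], [19680, 19681]]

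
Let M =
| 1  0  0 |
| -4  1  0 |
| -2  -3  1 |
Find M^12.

[[1, 0, 0], [-48, 1, 0], [768, -36, 1]]

M = I + N where N = [[0, 0, 0], [-4, 0, 0], [-2, -3, 0]] is strictly lower-triangular, so N^3 = 0.
(I + N)^12 = I + 12·N + 66·N^2 = [[1, 0, 0], [-48, 1, 0], [768, -36, 1]].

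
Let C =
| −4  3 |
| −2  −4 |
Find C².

[[10, −24], [16, 10]]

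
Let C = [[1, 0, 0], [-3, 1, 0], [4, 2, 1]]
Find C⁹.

[[1, 0, 0], [-27, 1, 0], [-180, 18, 1]]

C = I + N where N = [[0, 0, 0], [-3, 0, 0], [4, 2, 0]] is strictly lower-triangular, so N³ = 0.
(I + N)⁹ = I + 9·N + 36·N² = [[1, 0, 0], [-27, 1, 0], [-180, 18, 1]].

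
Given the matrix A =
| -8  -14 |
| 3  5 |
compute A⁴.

tr A = -3 and det A = 2, so the characteristic polynomial is λ² − (-3)λ + (2) with roots -1 and -2.
Eigenvectors give P = [[-2, -7], [1, 3]] with P⁻¹ = [[3, 7], [-1, -2]], and A = P·diag(-1, -2)·P⁻¹.
Then A⁴ = P·diag(1, 16)·P⁻¹ = [[-2, -112], [1, 48]] · [[3, 7], [-1, -2]] = [[106, 210], [-45, -89]].

[[106, 210], [-45, -89]]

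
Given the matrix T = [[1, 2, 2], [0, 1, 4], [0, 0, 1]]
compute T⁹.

T = I + N where N = [[0, 2, 2], [0, 0, 4], [0, 0, 0]] is strictly upper-triangular, so N³ = 0.
(I + N)⁹ = I + 9·N + 36·N² = [[1, 18, 306], [0, 1, 36], [0, 0, 1]].

[[1, 18, 306], [0, 1, 36], [0, 0, 1]]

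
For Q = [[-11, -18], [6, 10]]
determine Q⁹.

tr Q = -1 and det Q = -2, so the characteristic polynomial is λ² − (-1)λ + (-2) with roots -2 and 1.
Eigenvectors give P = [[-2, 3], [1, -2]] with P⁻¹ = [[-2, -3], [-1, -2]], and Q = P·diag(-2, 1)·P⁻¹.
Then Q⁹ = P·diag(-512, 1)·P⁻¹ = [[1024, 3], [-512, -2]] · [[-2, -3], [-1, -2]] = [[-2051, -3078], [1026, 1540]].

[[-2051, -3078], [1026, 1540]]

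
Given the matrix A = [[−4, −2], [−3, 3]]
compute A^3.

[[−94, −38], [−57, 39]]

A^2 = [[22, 2], [3, 15]]
A^3 = [[−94, −38], [−57, 39]]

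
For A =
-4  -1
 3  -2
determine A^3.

A^2 = [[13, 6], [-18, 1]]
A^3 = [[-34, -25], [75, 16]]

[[-34, -25], [75, 16]]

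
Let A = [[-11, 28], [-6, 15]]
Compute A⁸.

[[-39359, 91840], [-19680, 45921]]

tr A = 4 and det A = 3, so the characteristic polynomial is λ² − (4)λ + (3) with roots 1 and 3.
Eigenvectors give P = [[7, 2], [3, 1]] with P⁻¹ = [[1, -2], [-3, 7]], and A = P·diag(1, 3)·P⁻¹.
Then A⁸ = P·diag(1, 6561)·P⁻¹ = [[7, 13122], [3, 6561]] · [[1, -2], [-3, 7]] = [[-39359, 91840], [-19680, 45921]].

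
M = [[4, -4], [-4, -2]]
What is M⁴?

[[1088, -416], [-416, 464]]

M² = [[32, -8], [-8, 20]]
M³ = [[160, -112], [-112, -8]]
M⁴ = [[1088, -416], [-416, 464]]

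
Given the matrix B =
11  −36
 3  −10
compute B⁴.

[[61, −180], [15, −44]]

tr B = 1 and det B = −2, so the characteristic polynomial is λ² − (1)λ + (−2) with roots 2 and −1.
Eigenvectors give P = [[−4, 3], [−1, 1]] with P⁻¹ = [[−1, 3], [−1, 4]], and B = P·diag(2, −1)·P⁻¹.
Then B⁴ = P·diag(16, 1)·P⁻¹ = [[−64, 3], [−16, 1]] · [[−1, 3], [−1, 4]] = [[61, −180], [15, −44]].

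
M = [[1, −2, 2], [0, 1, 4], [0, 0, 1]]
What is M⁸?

[[1, −16, −208], [0, 1, 32], [0, 0, 1]]

M = I + N where N = [[0, −2, 2], [0, 0, 4], [0, 0, 0]] is strictly upper-triangular, so N³ = 0.
(I + N)⁸ = I + 8·N + 28·N² = [[1, −16, −208], [0, 1, 32], [0, 0, 1]].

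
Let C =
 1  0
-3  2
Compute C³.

C² = [[1, 0], [-9, 4]]
C³ = [[1, 0], [-21, 8]]

[[1, 0], [-21, 8]]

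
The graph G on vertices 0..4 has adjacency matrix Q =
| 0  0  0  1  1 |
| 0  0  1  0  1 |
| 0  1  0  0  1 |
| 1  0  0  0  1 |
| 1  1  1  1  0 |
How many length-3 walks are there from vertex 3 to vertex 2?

2

The number of length-3 walks from vertex 3 to vertex 2 is entry (3,2) of Q³, where Q is the adjacency matrix.
Q² = [[2, 1, 1, 1, 1], [1, 2, 1, 1, 1], [1, 1, 2, 1, 1], [1, 1, 1, 2, 1], [1, 1, 1, 1, 4]]
Q³ = [[2, 2, 2, 3, 5], [2, 2, 3, 2, 5], [2, 3, 2, 2, 5], [3, 2, 2, 2, 5], [5, 5, 5, 5, 4]]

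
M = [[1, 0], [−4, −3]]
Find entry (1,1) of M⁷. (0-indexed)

tr M = −2 and det M = −3, so the characteristic polynomial is λ² − (−2)λ + (−3) with roots 1 and −3.
Eigenvectors give P = [[1, 0], [−1, 1]] with P⁻¹ = [[1, 0], [1, 1]], and M = P·diag(1, −3)·P⁻¹.
Then M⁷ = P·diag(1, −2187)·P⁻¹ = [[1, 0], [−1, −2187]] · [[1, 0], [1, 1]] = [[1, 0], [−2188, −2187]].

−2187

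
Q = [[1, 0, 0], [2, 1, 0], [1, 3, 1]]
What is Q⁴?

Q = I + N where N = [[0, 0, 0], [2, 0, 0], [1, 3, 0]] is strictly lower-triangular, so N³ = 0.
(I + N)⁴ = I + 4·N + 6·N² = [[1, 0, 0], [8, 1, 0], [40, 12, 1]].

[[1, 0, 0], [8, 1, 0], [40, 12, 1]]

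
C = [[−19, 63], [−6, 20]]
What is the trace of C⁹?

511

tr C = 1 and det C = −2, so the characteristic polynomial is λ² − (1)λ + (−2) with roots 2 and −1.
Eigenvectors give P = [[3, 7], [1, 2]] with P⁻¹ = [[−2, 7], [1, −3]], and C = P·diag(2, −1)·P⁻¹.
Then C⁹ = P·diag(512, −1)·P⁻¹ = [[1536, −7], [512, −2]] · [[−2, 7], [1, −3]] = [[−3079, 10773], [−1026, 3590]].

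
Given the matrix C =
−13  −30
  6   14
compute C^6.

[[−251, −630], [126, 316]]

tr C = 1 and det C = −2, so the characteristic polynomial is λ² − (1)λ + (−2) with roots 2 and −1.
Eigenvectors give P = [[−2, 5], [1, −2]] with P⁻¹ = [[2, 5], [1, 2]], and C = P·diag(2, −1)·P⁻¹.
Then C^6 = P·diag(64, 1)·P⁻¹ = [[−128, 5], [64, −2]] · [[2, 5], [1, 2]] = [[−251, −630], [126, 316]].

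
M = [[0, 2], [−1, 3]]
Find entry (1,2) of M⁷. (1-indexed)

tr M = 3 and det M = 2, so the characteristic polynomial is λ² − (3)λ + (2) with roots 1 and 2.
Eigenvectors give P = [[2, 1], [1, 1]] with P⁻¹ = [[1, −1], [−1, 2]], and M = P·diag(1, 2)·P⁻¹.
Then M⁷ = P·diag(1, 128)·P⁻¹ = [[2, 128], [1, 128]] · [[1, −1], [−1, 2]] = [[−126, 254], [−127, 255]].

254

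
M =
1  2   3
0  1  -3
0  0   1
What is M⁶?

[[1, 12, -72], [0, 1, -18], [0, 0, 1]]

M = I + N where N = [[0, 2, 3], [0, 0, -3], [0, 0, 0]] is strictly upper-triangular, so N³ = 0.
(I + N)⁶ = I + 6·N + 15·N² = [[1, 12, -72], [0, 1, -18], [0, 0, 1]].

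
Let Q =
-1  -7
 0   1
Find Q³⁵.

Q² = I (check: tr Q = 0 and det Q = -1), so Q³⁵ = Q since 35 is odd.

[[-1, -7], [0, 1]]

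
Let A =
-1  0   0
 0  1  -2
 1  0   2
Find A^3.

[[-1, 0, 0], [-4, 1, -14], [3, 0, 8]]

A^2 = [[1, 0, 0], [-2, 1, -6], [1, 0, 4]]
A^3 = [[-1, 0, 0], [-4, 1, -14], [3, 0, 8]]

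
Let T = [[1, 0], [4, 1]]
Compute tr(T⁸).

T = I + N where N = [[0, 0], [4, 0]] is strictly lower-triangular, so N² = 0.
(I + N)⁸ = I + 8·N = [[1, 0], [32, 1]].

2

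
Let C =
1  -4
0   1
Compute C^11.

C = I + N where N = [[0, -4], [0, 0]] is strictly upper-triangular, so N^2 = 0.
(I + N)^11 = I + 11·N = [[1, -44], [0, 1]].

[[1, -44], [0, 1]]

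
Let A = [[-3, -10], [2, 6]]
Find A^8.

tr A = 3 and det A = 2, so the characteristic polynomial is λ² − (3)λ + (2) with roots 1 and 2.
Eigenvectors give P = [[5, -2], [-2, 1]] with P⁻¹ = [[1, 2], [2, 5]], and A = P·diag(1, 2)·P⁻¹.
Then A^8 = P·diag(1, 256)·P⁻¹ = [[5, -512], [-2, 256]] · [[1, 2], [2, 5]] = [[-1019, -2550], [510, 1276]].

[[-1019, -2550], [510, 1276]]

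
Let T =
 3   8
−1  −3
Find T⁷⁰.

T² = I (check: tr T = 0 and det T = −1), so T⁷⁰ = I since 70 is even.

[[1, 0], [0, 1]]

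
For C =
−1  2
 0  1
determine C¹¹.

C² = I (check: tr C = 0 and det C = −1), so C¹¹ = C since 11 is odd.

[[−1, 2], [0, 1]]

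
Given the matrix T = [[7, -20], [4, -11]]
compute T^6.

tr T = -4 and det T = 3, so the characteristic polynomial is λ² − (-4)λ + (3) with roots -3 and -1.
Eigenvectors give P = [[2, 5], [1, 2]] with P⁻¹ = [[-2, 5], [1, -2]], and T = P·diag(-3, -1)·P⁻¹.
Then T^6 = P·diag(729, 1)·P⁻¹ = [[1458, 5], [729, 2]] · [[-2, 5], [1, -2]] = [[-2911, 7280], [-1456, 3641]].

[[-2911, 7280], [-1456, 3641]]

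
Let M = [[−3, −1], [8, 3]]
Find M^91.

M² = I (check: tr M = 0 and det M = −1), so M^91 = M since 91 is odd.

[[−3, −1], [8, 3]]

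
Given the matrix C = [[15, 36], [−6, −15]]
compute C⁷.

tr C = 0 and det C = −9, so the characteristic polynomial is λ² − (0)λ + (−9) with roots −3 and 3.
Eigenvectors give P = [[−2, −3], [1, 1]] with P⁻¹ = [[1, 3], [−1, −2]], and C = P·diag(−3, 3)·P⁻¹.
Then C⁷ = P·diag(−2187, 2187)·P⁻¹ = [[4374, −6561], [−2187, 2187]] · [[1, 3], [−1, −2]] = [[10935, 26244], [−4374, −10935]].

[[10935, 26244], [−4374, −10935]]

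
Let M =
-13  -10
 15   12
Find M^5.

tr M = -1 and det M = -6, so the characteristic polynomial is λ² − (-1)λ + (-6) with roots 2 and -3.
Eigenvectors give P = [[2, -1], [-3, 1]] with P⁻¹ = [[-1, -1], [-3, -2]], and M = P·diag(2, -3)·P⁻¹.
Then M^5 = P·diag(32, -243)·P⁻¹ = [[64, 243], [-96, -243]] · [[-1, -1], [-3, -2]] = [[-793, -550], [825, 582]].

[[-793, -550], [825, 582]]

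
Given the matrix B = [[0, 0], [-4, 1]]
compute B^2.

[[0, 0], [-4, 1]]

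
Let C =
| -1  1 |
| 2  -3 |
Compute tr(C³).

C² = [[3, -4], [-8, 11]]
C³ = [[-11, 15], [30, -41]]

-52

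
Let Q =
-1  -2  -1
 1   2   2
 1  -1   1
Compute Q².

[[-2, -1, -4], [3, 0, 5], [-1, -5, -2]]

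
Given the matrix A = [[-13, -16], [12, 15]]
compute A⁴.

[[-239, -320], [240, 321]]

tr A = 2 and det A = -3, so the characteristic polynomial is λ² − (2)λ + (-3) with roots 3 and -1.
Eigenvectors give P = [[-1, 4], [1, -3]] with P⁻¹ = [[3, 4], [1, 1]], and A = P·diag(3, -1)·P⁻¹.
Then A⁴ = P·diag(81, 1)·P⁻¹ = [[-81, 4], [81, -3]] · [[3, 4], [1, 1]] = [[-239, -320], [240, 321]].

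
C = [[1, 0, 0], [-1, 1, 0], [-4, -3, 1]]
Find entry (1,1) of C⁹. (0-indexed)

C = I + N where N = [[0, 0, 0], [-1, 0, 0], [-4, -3, 0]] is strictly lower-triangular, so N³ = 0.
(I + N)⁹ = I + 9·N + 36·N² = [[1, 0, 0], [-9, 1, 0], [72, -27, 1]].

1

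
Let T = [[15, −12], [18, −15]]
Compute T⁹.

tr T = 0 and det T = −9, so the characteristic polynomial is λ² − (0)λ + (−9) with roots −3 and 3.
Eigenvectors give P = [[−2, 1], [−3, 1]] with P⁻¹ = [[1, −1], [3, −2]], and T = P·diag(−3, 3)·P⁻¹.
Then T⁹ = P·diag(−19683, 19683)·P⁻¹ = [[39366, 19683], [59049, 19683]] · [[1, −1], [3, −2]] = [[98415, −78732], [118098, −98415]].

[[98415, −78732], [118098, −98415]]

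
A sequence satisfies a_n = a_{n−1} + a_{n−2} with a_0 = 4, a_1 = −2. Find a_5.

With companion matrix Q = [[1, 1], [1, 0]], [a_n, a_{n−1}]ᵀ = Q·[a_{n−1}, a_{n−2}]ᵀ, so [a_5, a_4]ᵀ = Q^4·[a_1, a_0]ᵀ.
Q^4 = [[5, 3], [3, 2]], giving [a_5, a_4]ᵀ = [[2], [2]].

2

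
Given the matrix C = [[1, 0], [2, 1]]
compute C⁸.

C = I + N where N = [[0, 0], [2, 0]] is strictly lower-triangular, so N² = 0.
(I + N)⁸ = I + 8·N = [[1, 0], [16, 1]].

[[1, 0], [16, 1]]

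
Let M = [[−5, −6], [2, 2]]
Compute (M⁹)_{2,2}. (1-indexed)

tr M = −3 and det M = 2, so the characteristic polynomial is λ² − (−3)λ + (2) with roots −2 and −1.
Eigenvectors give P = [[−2, −3], [1, 2]] with P⁻¹ = [[−2, −3], [1, 2]], and M = P·diag(−2, −1)·P⁻¹.
Then M⁹ = P·diag(−512, −1)·P⁻¹ = [[1024, 3], [−512, −2]] · [[−2, −3], [1, 2]] = [[−2045, −3066], [1022, 1532]].

1532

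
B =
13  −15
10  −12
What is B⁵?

[[793, −825], [550, −582]]

tr B = 1 and det B = −6, so the characteristic polynomial is λ² − (1)λ + (−6) with roots −2 and 3.
Eigenvectors give P = [[1, 3], [1, 2]] with P⁻¹ = [[−2, 3], [1, −1]], and B = P·diag(−2, 3)·P⁻¹.
Then B⁵ = P·diag(−32, 243)·P⁻¹ = [[−32, 729], [−32, 486]] · [[−2, 3], [1, −1]] = [[793, −825], [550, −582]].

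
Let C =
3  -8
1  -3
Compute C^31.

[[3, -8], [1, -3]]

C² = I (check: tr C = 0 and det C = -1), so C^31 = C since 31 is odd.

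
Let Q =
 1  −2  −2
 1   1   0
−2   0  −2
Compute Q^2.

[[3, −4, 2], [2, −1, −2], [2, 4, 8]]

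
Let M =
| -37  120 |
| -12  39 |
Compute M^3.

[[-253, 840], [-84, 279]]

tr M = 2 and det M = -3, so the characteristic polynomial is λ² − (2)λ + (-3) with roots -1 and 3.
Eigenvectors give P = [[10, -3], [3, -1]] with P⁻¹ = [[1, -3], [3, -10]], and M = P·diag(-1, 3)·P⁻¹.
Then M^3 = P·diag(-1, 27)·P⁻¹ = [[-10, -81], [-3, -27]] · [[1, -3], [3, -10]] = [[-253, 840], [-84, 279]].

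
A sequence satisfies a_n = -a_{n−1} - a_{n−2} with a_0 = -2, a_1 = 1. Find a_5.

With companion matrix T = [[-1, -1], [1, 0]], [a_n, a_{n−1}]ᵀ = T·[a_{n−1}, a_{n−2}]ᵀ, so [a_5, a_4]ᵀ = T^4·[a_1, a_0]ᵀ.
T^4 = [[-1, -1], [1, 0]], giving [a_5, a_4]ᵀ = [[1], [1]].

1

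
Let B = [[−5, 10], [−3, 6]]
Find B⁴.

B² = B (a projection; rank 1, trace 1), so B⁴ = B.

[[−5, 10], [−3, 6]]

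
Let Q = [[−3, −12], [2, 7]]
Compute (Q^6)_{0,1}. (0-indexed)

tr Q = 4 and det Q = 3, so the characteristic polynomial is λ² − (4)λ + (3) with roots 3 and 1.
Eigenvectors give P = [[−2, 3], [1, −1]] with P⁻¹ = [[1, 3], [1, 2]], and Q = P·diag(3, 1)·P⁻¹.
Then Q^6 = P·diag(729, 1)·P⁻¹ = [[−1458, 3], [729, −1]] · [[1, 3], [1, 2]] = [[−1455, −4368], [728, 2185]].

−4368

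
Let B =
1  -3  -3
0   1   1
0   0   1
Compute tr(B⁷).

3

B = I + N where N = [[0, -3, -3], [0, 0, 1], [0, 0, 0]] is strictly upper-triangular, so N³ = 0.
(I + N)⁷ = I + 7·N + 21·N² = [[1, -21, -84], [0, 1, 7], [0, 0, 1]].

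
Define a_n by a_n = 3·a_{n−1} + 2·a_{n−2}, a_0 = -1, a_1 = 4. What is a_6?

1702

With companion matrix T = [[3, 2], [1, 0]], [a_n, a_{n−1}]ᵀ = T·[a_{n−1}, a_{n−2}]ᵀ, so [a_6, a_5]ᵀ = T⁵·[a_1, a_0]ᵀ.
T⁵ = [[495, 278], [139, 78]], giving [a_6, a_5]ᵀ = [[1702], [478]].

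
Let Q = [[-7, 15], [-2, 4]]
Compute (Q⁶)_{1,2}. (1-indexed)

-945

tr Q = -3 and det Q = 2, so the characteristic polynomial is λ² − (-3)λ + (2) with roots -2 and -1.
Eigenvectors give P = [[3, -5], [1, -2]] with P⁻¹ = [[2, -5], [1, -3]], and Q = P·diag(-2, -1)·P⁻¹.
Then Q⁶ = P·diag(64, 1)·P⁻¹ = [[192, -5], [64, -2]] · [[2, -5], [1, -3]] = [[379, -945], [126, -314]].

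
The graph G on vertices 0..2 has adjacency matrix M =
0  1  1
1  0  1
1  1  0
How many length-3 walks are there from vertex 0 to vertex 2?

3

The number of length-3 walks from vertex 0 to vertex 2 is entry (0,2) of M³, where M is the adjacency matrix.
M² = [[2, 1, 1], [1, 2, 1], [1, 1, 2]]
M³ = [[2, 3, 3], [3, 2, 3], [3, 3, 2]]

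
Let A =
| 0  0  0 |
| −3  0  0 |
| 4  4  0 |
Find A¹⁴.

A is strictly triangular, hence nilpotent: A³ = 0, so A¹⁴ = 0.

[[0, 0, 0], [0, 0, 0], [0, 0, 0]]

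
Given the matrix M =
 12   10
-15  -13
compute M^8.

[[-12354, -12610], [18915, 19171]]

tr M = -1 and det M = -6, so the characteristic polynomial is λ² − (-1)λ + (-6) with roots 2 and -3.
Eigenvectors give P = [[-1, -2], [1, 3]] with P⁻¹ = [[-3, -2], [1, 1]], and M = P·diag(2, -3)·P⁻¹.
Then M^8 = P·diag(256, 6561)·P⁻¹ = [[-256, -13122], [256, 19683]] · [[-3, -2], [1, 1]] = [[-12354, -12610], [18915, 19171]].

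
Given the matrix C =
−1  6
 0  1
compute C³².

[[1, 0], [0, 1]]

C² = I (check: tr C = 0 and det C = −1), so C³² = I since 32 is even.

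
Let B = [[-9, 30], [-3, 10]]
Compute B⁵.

[[-9, 30], [-3, 10]]

B² = B (a projection; rank 1, trace 1), so B⁵ = B.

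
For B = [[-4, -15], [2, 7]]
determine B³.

tr B = 3 and det B = 2, so the characteristic polynomial is λ² − (3)λ + (2) with roots 1 and 2.
Eigenvectors give P = [[3, 5], [-1, -2]] with P⁻¹ = [[2, 5], [-1, -3]], and B = P·diag(1, 2)·P⁻¹.
Then B³ = P·diag(1, 8)·P⁻¹ = [[3, 40], [-1, -16]] · [[2, 5], [-1, -3]] = [[-34, -105], [14, 43]].

[[-34, -105], [14, 43]]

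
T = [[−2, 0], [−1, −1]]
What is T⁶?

[[64, 0], [63, 1]]

tr T = −3 and det T = 2, so the characteristic polynomial is λ² − (−3)λ + (2) with roots −1 and −2.
Eigenvectors give P = [[0, 1], [−1, 1]] with P⁻¹ = [[1, −1], [1, 0]], and T = P·diag(−1, −2)·P⁻¹.
Then T⁶ = P·diag(1, 64)·P⁻¹ = [[0, 64], [−1, 64]] · [[1, −1], [1, 0]] = [[64, 0], [63, 1]].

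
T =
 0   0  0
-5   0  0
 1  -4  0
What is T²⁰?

T is strictly triangular, hence nilpotent: T³ = 0, so T²⁰ = 0.

[[0, 0, 0], [0, 0, 0], [0, 0, 0]]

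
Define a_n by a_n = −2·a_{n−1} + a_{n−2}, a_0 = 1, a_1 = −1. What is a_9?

−1393

With companion matrix A = [[−2, 1], [1, 0]], [a_n, a_{n−1}]ᵀ = A·[a_{n−1}, a_{n−2}]ᵀ, so [a_9, a_8]ᵀ = A⁸·[a_1, a_0]ᵀ.
A⁸ = [[985, −408], [−408, 169]], giving [a_9, a_8]ᵀ = [[−1393], [577]].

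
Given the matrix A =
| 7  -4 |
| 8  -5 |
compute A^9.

tr A = 2 and det A = -3, so the characteristic polynomial is λ² − (2)λ + (-3) with roots 3 and -1.
Eigenvectors give P = [[1, -1], [1, -2]] with P⁻¹ = [[2, -1], [1, -1]], and A = P·diag(3, -1)·P⁻¹.
Then A^9 = P·diag(19683, -1)·P⁻¹ = [[19683, 1], [19683, 2]] · [[2, -1], [1, -1]] = [[39367, -19684], [39368, -19685]].

[[39367, -19684], [39368, -19685]]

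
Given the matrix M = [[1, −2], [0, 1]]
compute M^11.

[[1, −22], [0, 1]]

M = I + N where N = [[0, −2], [0, 0]] is strictly upper-triangular, so N^2 = 0.
(I + N)^11 = I + 11·N = [[1, −22], [0, 1]].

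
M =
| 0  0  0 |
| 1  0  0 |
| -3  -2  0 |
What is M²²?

M is strictly triangular, hence nilpotent: M³ = 0, so M²² = 0.

[[0, 0, 0], [0, 0, 0], [0, 0, 0]]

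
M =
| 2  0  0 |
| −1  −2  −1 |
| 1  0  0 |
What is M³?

M² = [[4, 0, 0], [−1, 4, 2], [2, 0, 0]]
M³ = [[8, 0, 0], [−4, −8, −4], [4, 0, 0]]

[[8, 0, 0], [−4, −8, −4], [4, 0, 0]]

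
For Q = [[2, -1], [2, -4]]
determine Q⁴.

[[-4, 32], [-64, 188]]

Q² = [[2, 2], [-4, 14]]
Q³ = [[8, -10], [20, -52]]
Q⁴ = [[-4, 32], [-64, 188]]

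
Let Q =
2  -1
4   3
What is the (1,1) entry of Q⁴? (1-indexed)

Q² = [[0, -5], [20, 5]]
Q³ = [[-20, -15], [60, -5]]
Q⁴ = [[-100, -25], [100, -75]]

-100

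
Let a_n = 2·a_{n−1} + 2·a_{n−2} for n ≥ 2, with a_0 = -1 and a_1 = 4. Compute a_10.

21856

With companion matrix A = [[2, 2], [1, 0]], [a_n, a_{n−1}]ᵀ = A·[a_{n−1}, a_{n−2}]ᵀ, so [a_10, a_9]ᵀ = A⁹·[a_1, a_0]ᵀ.
A⁹ = [[6688, 4896], [2448, 1792]], giving [a_10, a_9]ᵀ = [[21856], [8000]].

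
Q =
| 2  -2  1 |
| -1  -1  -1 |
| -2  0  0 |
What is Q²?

[[4, -2, 4], [1, 3, 0], [-4, 4, -2]]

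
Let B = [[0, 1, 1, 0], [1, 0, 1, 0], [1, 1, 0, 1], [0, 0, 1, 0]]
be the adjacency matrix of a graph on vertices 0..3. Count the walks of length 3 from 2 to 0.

The number of length-3 walks from vertex 2 to vertex 0 is entry (2,0) of B^3, where B is the adjacency matrix.
B^2 = [[2, 1, 1, 1], [1, 2, 1, 1], [1, 1, 3, 0], [1, 1, 0, 1]]
B^3 = [[2, 3, 4, 1], [3, 2, 4, 1], [4, 4, 2, 3], [1, 1, 3, 0]]

4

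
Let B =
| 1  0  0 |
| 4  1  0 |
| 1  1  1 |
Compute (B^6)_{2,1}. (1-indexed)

24

B = I + N where N = [[0, 0, 0], [4, 0, 0], [1, 1, 0]] is strictly lower-triangular, so N^3 = 0.
(I + N)^6 = I + 6·N + 15·N^2 = [[1, 0, 0], [24, 1, 0], [66, 6, 1]].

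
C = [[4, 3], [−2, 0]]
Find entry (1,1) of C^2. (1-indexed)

10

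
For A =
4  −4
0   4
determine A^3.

[[64, −192], [0, 64]]

A^2 = [[16, −32], [0, 16]]
A^3 = [[64, −192], [0, 64]]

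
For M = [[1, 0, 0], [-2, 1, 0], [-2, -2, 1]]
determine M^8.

M = I + N where N = [[0, 0, 0], [-2, 0, 0], [-2, -2, 0]] is strictly lower-triangular, so N^3 = 0.
(I + N)^8 = I + 8·N + 28·N^2 = [[1, 0, 0], [-16, 1, 0], [96, -16, 1]].

[[1, 0, 0], [-16, 1, 0], [96, -16, 1]]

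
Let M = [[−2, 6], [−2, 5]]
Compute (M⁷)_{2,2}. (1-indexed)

509

tr M = 3 and det M = 2, so the characteristic polynomial is λ² − (3)λ + (2) with roots 2 and 1.
Eigenvectors give P = [[−3, 2], [−2, 1]] with P⁻¹ = [[1, −2], [2, −3]], and M = P·diag(2, 1)·P⁻¹.
Then M⁷ = P·diag(128, 1)·P⁻¹ = [[−384, 2], [−256, 1]] · [[1, −2], [2, −3]] = [[−380, 762], [−254, 509]].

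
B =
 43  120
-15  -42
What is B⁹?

[[181243, 484680], [-60585, -162072]]

tr B = 1 and det B = -6, so the characteristic polynomial is λ² − (1)λ + (-6) with roots 3 and -2.
Eigenvectors give P = [[3, -8], [-1, 3]] with P⁻¹ = [[3, 8], [1, 3]], and B = P·diag(3, -2)·P⁻¹.
Then B⁹ = P·diag(19683, -512)·P⁻¹ = [[59049, 4096], [-19683, -1536]] · [[3, 8], [1, 3]] = [[181243, 484680], [-60585, -162072]].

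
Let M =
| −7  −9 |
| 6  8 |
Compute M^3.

[[−19, −27], [18, 26]]

tr M = 1 and det M = −2, so the characteristic polynomial is λ² − (1)λ + (−2) with roots 2 and −1.
Eigenvectors give P = [[−1, 3], [1, −2]] with P⁻¹ = [[2, 3], [1, 1]], and M = P·diag(2, −1)·P⁻¹.
Then M^3 = P·diag(8, −1)·P⁻¹ = [[−8, −3], [8, 2]] · [[2, 3], [1, 1]] = [[−19, −27], [18, 26]].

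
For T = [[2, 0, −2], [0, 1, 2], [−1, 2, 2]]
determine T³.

T² = [[6, −4, −8], [−2, 5, 6], [−4, 6, 10]]
T³ = [[20, −20, −36], [−10, 17, 26], [−18, 26, 40]]

[[20, −20, −36], [−10, 17, 26], [−18, 26, 40]]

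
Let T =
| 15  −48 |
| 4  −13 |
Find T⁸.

tr T = 2 and det T = −3, so the characteristic polynomial is λ² − (2)λ + (−3) with roots −1 and 3.
Eigenvectors give P = [[3, 4], [1, 1]] with P⁻¹ = [[−1, 4], [1, −3]], and T = P·diag(−1, 3)·P⁻¹.
Then T⁸ = P·diag(1, 6561)·P⁻¹ = [[3, 26244], [1, 6561]] · [[−1, 4], [1, −3]] = [[26241, −78720], [6560, −19679]].

[[26241, −78720], [6560, −19679]]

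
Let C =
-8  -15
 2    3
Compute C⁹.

tr C = -5 and det C = 6, so the characteristic polynomial is λ² − (-5)λ + (6) with roots -3 and -2.
Eigenvectors give P = [[-3, -5], [1, 2]] with P⁻¹ = [[-2, -5], [1, 3]], and C = P·diag(-3, -2)·P⁻¹.
Then C⁹ = P·diag(-19683, -512)·P⁻¹ = [[59049, 2560], [-19683, -1024]] · [[-2, -5], [1, 3]] = [[-115538, -287565], [38342, 95343]].

[[-115538, -287565], [38342, 95343]]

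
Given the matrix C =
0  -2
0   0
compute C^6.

[[0, 0], [0, 0]]

C is strictly triangular, hence nilpotent: C^2 = 0, so C^6 = 0.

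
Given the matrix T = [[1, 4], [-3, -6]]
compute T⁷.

[[6049, 8236], [-6177, -8364]]

tr T = -5 and det T = 6, so the characteristic polynomial is λ² − (-5)λ + (6) with roots -3 and -2.
Eigenvectors give P = [[1, -4], [-1, 3]] with P⁻¹ = [[-3, -4], [-1, -1]], and T = P·diag(-3, -2)·P⁻¹.
Then T⁷ = P·diag(-2187, -128)·P⁻¹ = [[-2187, 512], [2187, -384]] · [[-3, -4], [-1, -1]] = [[6049, 8236], [-6177, -8364]].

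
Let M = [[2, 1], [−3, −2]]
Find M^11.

[[2, 1], [−3, −2]]

M² = I (check: tr M = 0 and det M = −1), so M^11 = M since 11 is odd.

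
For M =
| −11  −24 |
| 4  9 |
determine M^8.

[[19681, 39360], [−6560, −13119]]

tr M = −2 and det M = −3, so the characteristic polynomial is λ² − (−2)λ + (−3) with roots 1 and −3.
Eigenvectors give P = [[2, −3], [−1, 1]] with P⁻¹ = [[−1, −3], [−1, −2]], and M = P·diag(1, −3)·P⁻¹.
Then M^8 = P·diag(1, 6561)·P⁻¹ = [[2, −19683], [−1, 6561]] · [[−1, −3], [−1, −2]] = [[19681, 39360], [−6560, −13119]].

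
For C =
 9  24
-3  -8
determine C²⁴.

[[9, 24], [-3, -8]]

C² = C (a projection; rank 1, trace 1), so C²⁴ = C.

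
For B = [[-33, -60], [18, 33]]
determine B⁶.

tr B = 0 and det B = -9, so the characteristic polynomial is λ² − (0)λ + (-9) with roots 3 and -3.
Eigenvectors give P = [[-5, -2], [3, 1]] with P⁻¹ = [[1, 2], [-3, -5]], and B = P·diag(3, -3)·P⁻¹.
Then B⁶ = P·diag(729, 729)·P⁻¹ = [[-3645, -1458], [2187, 729]] · [[1, 2], [-3, -5]] = [[729, 0], [0, 729]].

[[729, 0], [0, 729]]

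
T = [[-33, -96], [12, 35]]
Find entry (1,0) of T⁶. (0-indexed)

2184

tr T = 2 and det T = -3, so the characteristic polynomial is λ² − (2)λ + (-3) with roots -1 and 3.
Eigenvectors give P = [[-3, -8], [1, 3]] with P⁻¹ = [[-3, -8], [1, 3]], and T = P·diag(-1, 3)·P⁻¹.
Then T⁶ = P·diag(1, 729)·P⁻¹ = [[-3, -5832], [1, 2187]] · [[-3, -8], [1, 3]] = [[-5823, -17472], [2184, 6553]].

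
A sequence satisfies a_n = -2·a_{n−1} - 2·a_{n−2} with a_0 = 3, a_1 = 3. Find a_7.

-72

With companion matrix C = [[-2, -2], [1, 0]], [a_n, a_{n−1}]ᵀ = C·[a_{n−1}, a_{n−2}]ᵀ, so [a_7, a_6]ᵀ = C⁶·[a_1, a_0]ᵀ.
C⁶ = [[-8, -16], [8, 8]], giving [a_7, a_6]ᵀ = [[-72], [48]].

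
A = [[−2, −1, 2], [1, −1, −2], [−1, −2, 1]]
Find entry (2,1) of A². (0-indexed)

1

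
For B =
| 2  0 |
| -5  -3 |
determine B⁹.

[[512, 0], [-20195, -19683]]

tr B = -1 and det B = -6, so the characteristic polynomial is λ² − (-1)λ + (-6) with roots -3 and 2.
Eigenvectors give P = [[0, -1], [1, 1]] with P⁻¹ = [[1, 1], [-1, 0]], and B = P·diag(-3, 2)·P⁻¹.
Then B⁹ = P·diag(-19683, 512)·P⁻¹ = [[0, -512], [-19683, 512]] · [[1, 1], [-1, 0]] = [[512, 0], [-20195, -19683]].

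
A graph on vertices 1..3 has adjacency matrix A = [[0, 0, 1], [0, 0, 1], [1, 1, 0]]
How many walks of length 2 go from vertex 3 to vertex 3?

The number of length-2 walks from vertex 3 to vertex 3 is entry (3,3) of A², where A is the adjacency matrix.
A² = [[1, 1, 0], [1, 1, 0], [0, 0, 2]]

2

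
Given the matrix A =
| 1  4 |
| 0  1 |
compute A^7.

A = I + N where N = [[0, 4], [0, 0]] is strictly upper-triangular, so N^2 = 0.
(I + N)^7 = I + 7·N = [[1, 28], [0, 1]].

[[1, 28], [0, 1]]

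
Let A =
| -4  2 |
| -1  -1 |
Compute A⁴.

tr A = -5 and det A = 6, so the characteristic polynomial is λ² − (-5)λ + (6) with roots -3 and -2.
Eigenvectors give P = [[2, 1], [1, 1]] with P⁻¹ = [[1, -1], [-1, 2]], and A = P·diag(-3, -2)·P⁻¹.
Then A⁴ = P·diag(81, 16)·P⁻¹ = [[162, 16], [81, 16]] · [[1, -1], [-1, 2]] = [[146, -130], [65, -49]].

[[146, -130], [65, -49]]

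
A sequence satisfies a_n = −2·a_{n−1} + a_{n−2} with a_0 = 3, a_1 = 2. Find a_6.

−53

With companion matrix A = [[−2, 1], [1, 0]], [a_n, a_{n−1}]ᵀ = A·[a_{n−1}, a_{n−2}]ᵀ, so [a_6, a_5]ᵀ = A⁵·[a_1, a_0]ᵀ.
A⁵ = [[−70, 29], [29, −12]], giving [a_6, a_5]ᵀ = [[−53], [22]].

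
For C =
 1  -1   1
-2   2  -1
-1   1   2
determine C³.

C² = [[2, -2, 4], [-5, 5, -6], [-5, 5, 2]]
C³ = [[2, -2, 12], [-9, 9, -22], [-17, 17, -6]]

[[2, -2, 12], [-9, 9, -22], [-17, 17, -6]]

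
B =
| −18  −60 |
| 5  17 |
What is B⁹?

[[−80268, −242340], [20195, 61097]]

tr B = −1 and det B = −6, so the characteristic polynomial is λ² − (−1)λ + (−6) with roots −3 and 2.
Eigenvectors give P = [[4, −3], [−1, 1]] with P⁻¹ = [[1, 3], [1, 4]], and B = P·diag(−3, 2)·P⁻¹.
Then B⁹ = P·diag(−19683, 512)·P⁻¹ = [[−78732, −1536], [19683, 512]] · [[1, 3], [1, 4]] = [[−80268, −242340], [20195, 61097]].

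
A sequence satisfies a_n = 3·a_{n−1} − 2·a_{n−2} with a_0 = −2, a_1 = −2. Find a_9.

With companion matrix M = [[3, −2], [1, 0]], [a_n, a_{n−1}]ᵀ = M·[a_{n−1}, a_{n−2}]ᵀ, so [a_9, a_8]ᵀ = M⁸·[a_1, a_0]ᵀ.
M⁸ = [[511, −510], [255, −254]], giving [a_9, a_8]ᵀ = [[−2], [−2]].

−2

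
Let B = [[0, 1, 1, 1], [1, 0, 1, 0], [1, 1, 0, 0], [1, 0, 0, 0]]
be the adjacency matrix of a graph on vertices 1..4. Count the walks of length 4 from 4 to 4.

The number of length-4 walks from vertex 4 to vertex 4 is entry (4,4) of B⁴, where B is the adjacency matrix.
B² = [[3, 1, 1, 0], [1, 2, 1, 1], [1, 1, 2, 1], [0, 1, 1, 1]]
B³ = [[2, 4, 4, 3], [4, 2, 3, 1], [4, 3, 2, 1], [3, 1, 1, 0]]
B⁴ = [[11, 6, 6, 2], [6, 7, 6, 4], [6, 6, 7, 4], [2, 4, 4, 3]]

3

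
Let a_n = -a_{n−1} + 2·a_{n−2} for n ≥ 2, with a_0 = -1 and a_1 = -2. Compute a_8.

With companion matrix T = [[-1, 2], [1, 0]], [a_n, a_{n−1}]ᵀ = T·[a_{n−1}, a_{n−2}]ᵀ, so [a_8, a_7]ᵀ = T⁷·[a_1, a_0]ᵀ.
T⁷ = [[-85, 86], [43, -42]], giving [a_8, a_7]ᵀ = [[84], [-44]].

84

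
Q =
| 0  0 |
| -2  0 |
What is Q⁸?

[[0, 0], [0, 0]]

Q is strictly triangular, hence nilpotent: Q² = 0, so Q⁸ = 0.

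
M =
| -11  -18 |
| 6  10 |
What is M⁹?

[[-2051, -3078], [1026, 1540]]

tr M = -1 and det M = -2, so the characteristic polynomial is λ² − (-1)λ + (-2) with roots -2 and 1.
Eigenvectors give P = [[-2, 3], [1, -2]] with P⁻¹ = [[-2, -3], [-1, -2]], and M = P·diag(-2, 1)·P⁻¹.
Then M⁹ = P·diag(-512, 1)·P⁻¹ = [[1024, 3], [-512, -2]] · [[-2, -3], [-1, -2]] = [[-2051, -3078], [1026, 1540]].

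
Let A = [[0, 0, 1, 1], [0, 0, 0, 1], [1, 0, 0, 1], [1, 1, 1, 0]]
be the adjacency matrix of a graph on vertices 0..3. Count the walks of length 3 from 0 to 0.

2

The number of length-3 walks from vertex 0 to vertex 0 is entry (0,0) of A³, where A is the adjacency matrix.
A² = [[2, 1, 1, 1], [1, 1, 1, 0], [1, 1, 2, 1], [1, 0, 1, 3]]
A³ = [[2, 1, 3, 4], [1, 0, 1, 3], [3, 1, 2, 4], [4, 3, 4, 2]]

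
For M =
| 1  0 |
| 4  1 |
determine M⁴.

M = I + N where N = [[0, 0], [4, 0]] is strictly lower-triangular, so N² = 0.
(I + N)⁴ = I + 4·N = [[1, 0], [16, 1]].

[[1, 0], [16, 1]]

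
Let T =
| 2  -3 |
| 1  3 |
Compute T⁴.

T² = [[1, -15], [5, 6]]
T³ = [[-13, -48], [16, 3]]
T⁴ = [[-74, -105], [35, -39]]

[[-74, -105], [35, -39]]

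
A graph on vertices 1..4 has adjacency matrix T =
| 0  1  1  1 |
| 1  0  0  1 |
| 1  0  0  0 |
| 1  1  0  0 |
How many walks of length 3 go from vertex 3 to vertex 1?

3

The number of length-3 walks from vertex 3 to vertex 1 is entry (3,1) of T³, where T is the adjacency matrix.
T² = [[3, 1, 0, 1], [1, 2, 1, 1], [0, 1, 1, 1], [1, 1, 1, 2]]
T³ = [[2, 4, 3, 4], [4, 2, 1, 3], [3, 1, 0, 1], [4, 3, 1, 2]]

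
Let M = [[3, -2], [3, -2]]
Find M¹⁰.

M² = M (a projection; rank 1, trace 1), so M¹⁰ = M.

[[3, -2], [3, -2]]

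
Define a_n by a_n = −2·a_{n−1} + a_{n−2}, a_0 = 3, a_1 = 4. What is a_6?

With companion matrix B = [[−2, 1], [1, 0]], [a_n, a_{n−1}]ᵀ = B·[a_{n−1}, a_{n−2}]ᵀ, so [a_6, a_5]ᵀ = B⁵·[a_1, a_0]ᵀ.
B⁵ = [[−70, 29], [29, −12]], giving [a_6, a_5]ᵀ = [[−193], [80]].

−193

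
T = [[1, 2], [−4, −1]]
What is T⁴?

T² = [[−7, 0], [0, −7]]
T³ = [[−7, −14], [28, 7]]
T⁴ = [[49, 0], [0, 49]]

[[49, 0], [0, 49]]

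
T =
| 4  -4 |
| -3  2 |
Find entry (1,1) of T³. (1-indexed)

T² = [[28, -24], [-18, 16]]
T³ = [[184, -160], [-120, 104]]

184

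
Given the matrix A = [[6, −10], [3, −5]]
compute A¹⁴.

A² = A (a projection; rank 1, trace 1), so A¹⁴ = A.

[[6, −10], [3, −5]]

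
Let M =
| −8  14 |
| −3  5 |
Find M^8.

tr M = −3 and det M = 2, so the characteristic polynomial is λ² − (−3)λ + (2) with roots −1 and −2.
Eigenvectors give P = [[2, 7], [1, 3]] with P⁻¹ = [[−3, 7], [1, −2]], and M = P·diag(−1, −2)·P⁻¹.
Then M^8 = P·diag(1, 256)·P⁻¹ = [[2, 1792], [1, 768]] · [[−3, 7], [1, −2]] = [[1786, −3570], [765, −1529]].

[[1786, −3570], [765, −1529]]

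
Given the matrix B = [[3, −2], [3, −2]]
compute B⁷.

B² = B (a projection; rank 1, trace 1), so B⁷ = B.

[[3, −2], [3, −2]]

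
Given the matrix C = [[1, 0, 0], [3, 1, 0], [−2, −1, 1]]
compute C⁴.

C = I + N where N = [[0, 0, 0], [3, 0, 0], [−2, −1, 0]] is strictly lower-triangular, so N³ = 0.
(I + N)⁴ = I + 4·N + 6·N² = [[1, 0, 0], [12, 1, 0], [−26, −4, 1]].

[[1, 0, 0], [12, 1, 0], [−26, −4, 1]]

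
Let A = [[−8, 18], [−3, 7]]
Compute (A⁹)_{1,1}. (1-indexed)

−1538

tr A = −1 and det A = −2, so the characteristic polynomial is λ² − (−1)λ + (−2) with roots −2 and 1.
Eigenvectors give P = [[3, 2], [1, 1]] with P⁻¹ = [[1, −2], [−1, 3]], and A = P·diag(−2, 1)·P⁻¹.
Then A⁹ = P·diag(−512, 1)·P⁻¹ = [[−1536, 2], [−512, 1]] · [[1, −2], [−1, 3]] = [[−1538, 3078], [−513, 1027]].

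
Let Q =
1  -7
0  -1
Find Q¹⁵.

Q² = I (check: tr Q = 0 and det Q = -1), so Q¹⁵ = Q since 15 is odd.

[[1, -7], [0, -1]]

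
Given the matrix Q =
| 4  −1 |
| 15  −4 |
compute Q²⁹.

[[4, −1], [15, −4]]

Q² = I (check: tr Q = 0 and det Q = −1), so Q²⁹ = Q since 29 is odd.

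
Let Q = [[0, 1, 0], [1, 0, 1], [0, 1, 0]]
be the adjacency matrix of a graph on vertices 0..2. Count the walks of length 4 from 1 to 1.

4

The number of length-4 walks from vertex 1 to vertex 1 is entry (1,1) of Q^4, where Q is the adjacency matrix.
Q^2 = [[1, 0, 1], [0, 2, 0], [1, 0, 1]]
Q^3 = [[0, 2, 0], [2, 0, 2], [0, 2, 0]]
Q^4 = [[2, 0, 2], [0, 4, 0], [2, 0, 2]]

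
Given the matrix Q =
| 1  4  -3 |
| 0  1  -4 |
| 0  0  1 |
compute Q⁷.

Q = I + N where N = [[0, 4, -3], [0, 0, -4], [0, 0, 0]] is strictly upper-triangular, so N³ = 0.
(I + N)⁷ = I + 7·N + 21·N² = [[1, 28, -357], [0, 1, -28], [0, 0, 1]].

[[1, 28, -357], [0, 1, -28], [0, 0, 1]]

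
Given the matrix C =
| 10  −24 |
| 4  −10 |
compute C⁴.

[[16, 0], [0, 16]]

tr C = 0 and det C = −4, so the characteristic polynomial is λ² − (0)λ + (−4) with roots 2 and −2.
Eigenvectors give P = [[−3, −2], [−1, −1]] with P⁻¹ = [[−1, 2], [1, −3]], and C = P·diag(2, −2)·P⁻¹.
Then C⁴ = P·diag(16, 16)·P⁻¹ = [[−48, −32], [−16, −16]] · [[−1, 2], [1, −3]] = [[16, 0], [0, 16]].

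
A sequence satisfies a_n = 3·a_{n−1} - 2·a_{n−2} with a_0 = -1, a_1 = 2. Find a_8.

764

With companion matrix Q = [[3, -2], [1, 0]], [a_n, a_{n−1}]ᵀ = Q·[a_{n−1}, a_{n−2}]ᵀ, so [a_8, a_7]ᵀ = Q⁷·[a_1, a_0]ᵀ.
Q⁷ = [[255, -254], [127, -126]], giving [a_8, a_7]ᵀ = [[764], [380]].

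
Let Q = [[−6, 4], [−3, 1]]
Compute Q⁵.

tr Q = −5 and det Q = 6, so the characteristic polynomial is λ² − (−5)λ + (6) with roots −3 and −2.
Eigenvectors give P = [[4, 1], [3, 1]] with P⁻¹ = [[1, −1], [−3, 4]], and Q = P·diag(−3, −2)·P⁻¹.
Then Q⁵ = P·diag(−243, −32)·P⁻¹ = [[−972, −32], [−729, −32]] · [[1, −1], [−3, 4]] = [[−876, 844], [−633, 601]].

[[−876, 844], [−633, 601]]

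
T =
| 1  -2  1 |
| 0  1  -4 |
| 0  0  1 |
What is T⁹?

[[1, -18, 297], [0, 1, -36], [0, 0, 1]]

T = I + N where N = [[0, -2, 1], [0, 0, -4], [0, 0, 0]] is strictly upper-triangular, so N³ = 0.
(I + N)⁹ = I + 9·N + 36·N² = [[1, -18, 297], [0, 1, -36], [0, 0, 1]].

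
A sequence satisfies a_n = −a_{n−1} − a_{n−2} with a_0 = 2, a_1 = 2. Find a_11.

With companion matrix T = [[−1, −1], [1, 0]], [a_n, a_{n−1}]ᵀ = T·[a_{n−1}, a_{n−2}]ᵀ, so [a_11, a_10]ᵀ = T¹⁰·[a_1, a_0]ᵀ.
T¹⁰ = [[−1, −1], [1, 0]], giving [a_11, a_10]ᵀ = [[−4], [2]].

−4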